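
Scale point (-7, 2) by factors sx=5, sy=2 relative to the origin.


Scaling: (x*sx, y*sy) = (-7*5, 2*2) = (-35, 4)

(-35, 4)


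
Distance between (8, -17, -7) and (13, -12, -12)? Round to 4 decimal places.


d = sqrt((13-8)^2 + (-12--17)^2 + (-12--7)^2) = 8.6603

8.6603


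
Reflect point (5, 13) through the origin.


Reflection through origin: (x, y) -> (-x, -y)
(5, 13) -> (-5, -13)

(-5, -13)


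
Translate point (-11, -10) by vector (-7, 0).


Translation: (x+dx, y+dy) = (-11+-7, -10+0) = (-18, -10)

(-18, -10)


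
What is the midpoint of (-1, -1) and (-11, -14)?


Midpoint = ((-1+-11)/2, (-1+-14)/2) = (-6, -7.5)

(-6, -7.5)


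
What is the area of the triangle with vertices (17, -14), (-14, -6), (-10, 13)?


Area = |x1(y2-y3) + x2(y3-y1) + x3(y1-y2)| / 2
= |17*(-6-13) + -14*(13--14) + -10*(-14--6)| / 2
= 310.5

310.5


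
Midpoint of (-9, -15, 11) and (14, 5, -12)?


Midpoint = ((-9+14)/2, (-15+5)/2, (11+-12)/2) = (2.5, -5, -0.5)

(2.5, -5, -0.5)


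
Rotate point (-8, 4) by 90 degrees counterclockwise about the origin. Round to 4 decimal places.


x' = -8*cos(90) - 4*sin(90) = -4
y' = -8*sin(90) + 4*cos(90) = -8

(-4, -8)


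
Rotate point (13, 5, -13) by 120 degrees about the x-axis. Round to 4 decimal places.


x' = 13
y' = 5*cos(120) - -13*sin(120) = 8.7583
z' = 5*sin(120) + -13*cos(120) = 10.8301

(13, 8.7583, 10.8301)


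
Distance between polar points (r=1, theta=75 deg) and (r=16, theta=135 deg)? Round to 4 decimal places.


d = sqrt(r1^2 + r2^2 - 2*r1*r2*cos(t2-t1))
d = sqrt(1^2 + 16^2 - 2*1*16*cos(135-75)) = 15.5242

15.5242


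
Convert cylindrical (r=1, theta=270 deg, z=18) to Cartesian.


x = 1 * cos(270) = 0
y = 1 * sin(270) = -1
z = 18

(0, -1, 18)


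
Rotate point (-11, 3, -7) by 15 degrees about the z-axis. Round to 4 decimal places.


x' = -11*cos(15) - 3*sin(15) = -11.4016
y' = -11*sin(15) + 3*cos(15) = 0.0508
z' = -7

(-11.4016, 0.0508, -7)


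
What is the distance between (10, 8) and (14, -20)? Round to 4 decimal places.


d = sqrt((14-10)^2 + (-20-8)^2) = 28.2843

28.2843


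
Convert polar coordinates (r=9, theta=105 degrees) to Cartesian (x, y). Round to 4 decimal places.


x = 9 * cos(105) = -2.3294
y = 9 * sin(105) = 8.6933

(-2.3294, 8.6933)


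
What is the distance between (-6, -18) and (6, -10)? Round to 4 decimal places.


d = sqrt((6--6)^2 + (-10--18)^2) = 14.4222

14.4222


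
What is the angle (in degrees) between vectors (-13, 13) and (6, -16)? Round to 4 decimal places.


dot = -13*6 + 13*-16 = -286
|u| = 18.3848, |v| = 17.088
cos(angle) = -0.9104
angle = 155.556 degrees

155.556 degrees


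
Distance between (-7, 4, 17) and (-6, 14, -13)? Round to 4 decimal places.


d = sqrt((-6--7)^2 + (14-4)^2 + (-13-17)^2) = 31.6386

31.6386


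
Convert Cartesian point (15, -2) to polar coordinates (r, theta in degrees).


r = sqrt(15^2 + (-2)^2) = 15.1327
theta = atan2(-2, 15) = 352.4054 degrees

r = 15.1327, theta = 352.4054 degrees


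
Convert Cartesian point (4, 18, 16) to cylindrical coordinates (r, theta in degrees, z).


r = sqrt(4^2 + 18^2) = 18.4391
theta = atan2(18, 4) = 77.4712 deg
z = 16

r = 18.4391, theta = 77.4712 deg, z = 16


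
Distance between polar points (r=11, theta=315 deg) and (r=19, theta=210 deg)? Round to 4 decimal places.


d = sqrt(r1^2 + r2^2 - 2*r1*r2*cos(t2-t1))
d = sqrt(11^2 + 19^2 - 2*11*19*cos(210-315)) = 24.2938

24.2938


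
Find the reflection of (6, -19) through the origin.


Reflection through origin: (x, y) -> (-x, -y)
(6, -19) -> (-6, 19)

(-6, 19)


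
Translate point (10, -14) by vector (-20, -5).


Translation: (x+dx, y+dy) = (10+-20, -14+-5) = (-10, -19)

(-10, -19)


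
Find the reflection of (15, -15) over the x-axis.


Reflection across x-axis: (x, y) -> (x, -y)
(15, -15) -> (15, 15)

(15, 15)


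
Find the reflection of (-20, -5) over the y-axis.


Reflection across y-axis: (x, y) -> (-x, y)
(-20, -5) -> (20, -5)

(20, -5)


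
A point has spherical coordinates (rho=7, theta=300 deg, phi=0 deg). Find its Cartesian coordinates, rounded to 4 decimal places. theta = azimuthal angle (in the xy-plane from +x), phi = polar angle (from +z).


x = 7 * sin(0) * cos(300) = 0
y = 7 * sin(0) * sin(300) = 0
z = 7 * cos(0) = 7

(0, 0, 7)


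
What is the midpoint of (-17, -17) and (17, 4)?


Midpoint = ((-17+17)/2, (-17+4)/2) = (0, -6.5)

(0, -6.5)


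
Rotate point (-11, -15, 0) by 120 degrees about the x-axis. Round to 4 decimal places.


x' = -11
y' = -15*cos(120) - 0*sin(120) = 7.5
z' = -15*sin(120) + 0*cos(120) = -12.9904

(-11, 7.5, -12.9904)


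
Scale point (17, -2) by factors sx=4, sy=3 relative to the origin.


Scaling: (x*sx, y*sy) = (17*4, -2*3) = (68, -6)

(68, -6)


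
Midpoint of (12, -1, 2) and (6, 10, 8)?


Midpoint = ((12+6)/2, (-1+10)/2, (2+8)/2) = (9, 4.5, 5)

(9, 4.5, 5)


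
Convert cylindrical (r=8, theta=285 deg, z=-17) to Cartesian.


x = 8 * cos(285) = 2.0706
y = 8 * sin(285) = -7.7274
z = -17

(2.0706, -7.7274, -17)


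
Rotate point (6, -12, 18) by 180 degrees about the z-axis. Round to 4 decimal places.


x' = 6*cos(180) - -12*sin(180) = -6
y' = 6*sin(180) + -12*cos(180) = 12
z' = 18

(-6, 12, 18)


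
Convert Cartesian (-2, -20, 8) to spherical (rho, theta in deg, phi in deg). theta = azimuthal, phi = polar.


rho = sqrt((-2)^2 + (-20)^2 + 8^2) = 21.6333
theta = atan2(-20, -2) = 264.2894 deg
phi = acos(8/21.6333) = 68.2967 deg

rho = 21.6333, theta = 264.2894 deg, phi = 68.2967 deg


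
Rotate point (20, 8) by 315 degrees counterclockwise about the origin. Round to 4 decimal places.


x' = 20*cos(315) - 8*sin(315) = 19.799
y' = 20*sin(315) + 8*cos(315) = -8.4853

(19.799, -8.4853)


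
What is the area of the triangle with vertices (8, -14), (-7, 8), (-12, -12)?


Area = |x1(y2-y3) + x2(y3-y1) + x3(y1-y2)| / 2
= |8*(8--12) + -7*(-12--14) + -12*(-14-8)| / 2
= 205

205


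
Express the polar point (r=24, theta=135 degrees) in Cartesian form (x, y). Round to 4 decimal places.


x = 24 * cos(135) = -16.9706
y = 24 * sin(135) = 16.9706

(-16.9706, 16.9706)


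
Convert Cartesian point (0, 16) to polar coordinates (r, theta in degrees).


r = sqrt(0^2 + 16^2) = 16
theta = atan2(16, 0) = 90 degrees

r = 16, theta = 90 degrees


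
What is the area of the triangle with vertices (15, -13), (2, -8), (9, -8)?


Area = |x1(y2-y3) + x2(y3-y1) + x3(y1-y2)| / 2
= |15*(-8--8) + 2*(-8--13) + 9*(-13--8)| / 2
= 17.5

17.5


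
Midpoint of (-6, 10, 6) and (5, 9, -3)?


Midpoint = ((-6+5)/2, (10+9)/2, (6+-3)/2) = (-0.5, 9.5, 1.5)

(-0.5, 9.5, 1.5)


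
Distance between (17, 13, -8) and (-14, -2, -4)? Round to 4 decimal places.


d = sqrt((-14-17)^2 + (-2-13)^2 + (-4--8)^2) = 34.6699

34.6699


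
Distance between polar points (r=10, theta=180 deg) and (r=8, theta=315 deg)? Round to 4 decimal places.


d = sqrt(r1^2 + r2^2 - 2*r1*r2*cos(t2-t1))
d = sqrt(10^2 + 8^2 - 2*10*8*cos(315-180)) = 16.6474

16.6474


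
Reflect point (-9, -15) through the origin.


Reflection through origin: (x, y) -> (-x, -y)
(-9, -15) -> (9, 15)

(9, 15)


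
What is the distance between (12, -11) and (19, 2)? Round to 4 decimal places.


d = sqrt((19-12)^2 + (2--11)^2) = 14.7648

14.7648


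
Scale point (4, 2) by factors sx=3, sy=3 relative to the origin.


Scaling: (x*sx, y*sy) = (4*3, 2*3) = (12, 6)

(12, 6)


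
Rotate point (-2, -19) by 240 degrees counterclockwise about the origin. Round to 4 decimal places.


x' = -2*cos(240) - -19*sin(240) = -15.4545
y' = -2*sin(240) + -19*cos(240) = 11.2321

(-15.4545, 11.2321)


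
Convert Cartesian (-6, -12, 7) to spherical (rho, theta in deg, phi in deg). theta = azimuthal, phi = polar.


rho = sqrt((-6)^2 + (-12)^2 + 7^2) = 15.1327
theta = atan2(-12, -6) = 243.4349 deg
phi = acos(7/15.1327) = 62.4467 deg

rho = 15.1327, theta = 243.4349 deg, phi = 62.4467 deg


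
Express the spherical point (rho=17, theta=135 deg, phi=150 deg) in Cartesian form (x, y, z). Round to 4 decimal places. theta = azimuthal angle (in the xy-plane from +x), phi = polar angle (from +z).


x = 17 * sin(150) * cos(135) = -6.0104
y = 17 * sin(150) * sin(135) = 6.0104
z = 17 * cos(150) = -14.7224

(-6.0104, 6.0104, -14.7224)


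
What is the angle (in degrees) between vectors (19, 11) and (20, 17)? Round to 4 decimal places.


dot = 19*20 + 11*17 = 567
|u| = 21.9545, |v| = 26.2488
cos(angle) = 0.9839
angle = 10.296 degrees

10.296 degrees


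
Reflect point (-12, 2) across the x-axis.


Reflection across x-axis: (x, y) -> (x, -y)
(-12, 2) -> (-12, -2)

(-12, -2)


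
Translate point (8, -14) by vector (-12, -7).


Translation: (x+dx, y+dy) = (8+-12, -14+-7) = (-4, -21)

(-4, -21)


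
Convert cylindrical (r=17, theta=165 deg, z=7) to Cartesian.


x = 17 * cos(165) = -16.4207
y = 17 * sin(165) = 4.3999
z = 7

(-16.4207, 4.3999, 7)


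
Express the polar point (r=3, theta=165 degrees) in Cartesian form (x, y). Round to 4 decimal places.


x = 3 * cos(165) = -2.8978
y = 3 * sin(165) = 0.7765

(-2.8978, 0.7765)


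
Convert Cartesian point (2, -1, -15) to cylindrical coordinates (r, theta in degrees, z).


r = sqrt(2^2 + (-1)^2) = 2.2361
theta = atan2(-1, 2) = 333.4349 deg
z = -15

r = 2.2361, theta = 333.4349 deg, z = -15


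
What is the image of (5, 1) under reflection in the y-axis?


Reflection across y-axis: (x, y) -> (-x, y)
(5, 1) -> (-5, 1)

(-5, 1)


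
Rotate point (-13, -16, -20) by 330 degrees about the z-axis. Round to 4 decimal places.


x' = -13*cos(330) - -16*sin(330) = -19.2583
y' = -13*sin(330) + -16*cos(330) = -7.3564
z' = -20

(-19.2583, -7.3564, -20)


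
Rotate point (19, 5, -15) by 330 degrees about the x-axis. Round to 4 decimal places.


x' = 19
y' = 5*cos(330) - -15*sin(330) = -3.1699
z' = 5*sin(330) + -15*cos(330) = -15.4904

(19, -3.1699, -15.4904)


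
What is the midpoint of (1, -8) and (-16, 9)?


Midpoint = ((1+-16)/2, (-8+9)/2) = (-7.5, 0.5)

(-7.5, 0.5)


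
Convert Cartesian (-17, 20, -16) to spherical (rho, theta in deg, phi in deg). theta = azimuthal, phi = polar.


rho = sqrt((-17)^2 + 20^2 + (-16)^2) = 30.7409
theta = atan2(20, -17) = 130.3645 deg
phi = acos(-16/30.7409) = 121.3645 deg

rho = 30.7409, theta = 130.3645 deg, phi = 121.3645 deg


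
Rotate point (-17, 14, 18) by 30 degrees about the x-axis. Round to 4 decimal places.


x' = -17
y' = 14*cos(30) - 18*sin(30) = 3.1244
z' = 14*sin(30) + 18*cos(30) = 22.5885

(-17, 3.1244, 22.5885)


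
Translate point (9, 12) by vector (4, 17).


Translation: (x+dx, y+dy) = (9+4, 12+17) = (13, 29)

(13, 29)


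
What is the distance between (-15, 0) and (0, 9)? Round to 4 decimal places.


d = sqrt((0--15)^2 + (9-0)^2) = 17.4929

17.4929


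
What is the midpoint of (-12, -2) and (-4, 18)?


Midpoint = ((-12+-4)/2, (-2+18)/2) = (-8, 8)

(-8, 8)


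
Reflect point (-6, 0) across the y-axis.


Reflection across y-axis: (x, y) -> (-x, y)
(-6, 0) -> (6, 0)

(6, 0)


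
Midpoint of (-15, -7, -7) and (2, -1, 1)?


Midpoint = ((-15+2)/2, (-7+-1)/2, (-7+1)/2) = (-6.5, -4, -3)

(-6.5, -4, -3)


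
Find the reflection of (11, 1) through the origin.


Reflection through origin: (x, y) -> (-x, -y)
(11, 1) -> (-11, -1)

(-11, -1)


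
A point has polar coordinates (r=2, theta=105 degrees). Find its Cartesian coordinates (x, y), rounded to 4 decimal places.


x = 2 * cos(105) = -0.5176
y = 2 * sin(105) = 1.9319

(-0.5176, 1.9319)


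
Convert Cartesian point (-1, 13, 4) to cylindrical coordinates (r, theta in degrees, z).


r = sqrt((-1)^2 + 13^2) = 13.0384
theta = atan2(13, -1) = 94.3987 deg
z = 4

r = 13.0384, theta = 94.3987 deg, z = 4


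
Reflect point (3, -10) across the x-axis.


Reflection across x-axis: (x, y) -> (x, -y)
(3, -10) -> (3, 10)

(3, 10)


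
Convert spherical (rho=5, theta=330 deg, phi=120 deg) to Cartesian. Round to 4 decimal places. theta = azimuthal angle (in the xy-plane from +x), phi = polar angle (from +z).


x = 5 * sin(120) * cos(330) = 3.75
y = 5 * sin(120) * sin(330) = -2.1651
z = 5 * cos(120) = -2.5

(3.75, -2.1651, -2.5)


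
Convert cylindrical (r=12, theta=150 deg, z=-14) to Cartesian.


x = 12 * cos(150) = -10.3923
y = 12 * sin(150) = 6
z = -14

(-10.3923, 6, -14)


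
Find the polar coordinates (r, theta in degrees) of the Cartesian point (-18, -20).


r = sqrt((-18)^2 + (-20)^2) = 26.9072
theta = atan2(-20, -18) = 228.0128 degrees

r = 26.9072, theta = 228.0128 degrees


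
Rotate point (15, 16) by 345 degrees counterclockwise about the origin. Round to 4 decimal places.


x' = 15*cos(345) - 16*sin(345) = 18.63
y' = 15*sin(345) + 16*cos(345) = 11.5725

(18.63, 11.5725)


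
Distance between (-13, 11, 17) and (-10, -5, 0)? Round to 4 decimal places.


d = sqrt((-10--13)^2 + (-5-11)^2 + (0-17)^2) = 23.5372

23.5372


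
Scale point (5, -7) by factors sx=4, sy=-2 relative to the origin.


Scaling: (x*sx, y*sy) = (5*4, -7*-2) = (20, 14)

(20, 14)


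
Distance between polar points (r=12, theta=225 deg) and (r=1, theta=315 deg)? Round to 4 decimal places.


d = sqrt(r1^2 + r2^2 - 2*r1*r2*cos(t2-t1))
d = sqrt(12^2 + 1^2 - 2*12*1*cos(315-225)) = 12.0416

12.0416


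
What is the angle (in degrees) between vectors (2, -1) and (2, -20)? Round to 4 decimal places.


dot = 2*2 + -1*-20 = 24
|u| = 2.2361, |v| = 20.0998
cos(angle) = 0.534
angle = 57.7244 degrees

57.7244 degrees


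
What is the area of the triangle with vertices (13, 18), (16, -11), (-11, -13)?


Area = |x1(y2-y3) + x2(y3-y1) + x3(y1-y2)| / 2
= |13*(-11--13) + 16*(-13-18) + -11*(18--11)| / 2
= 394.5

394.5


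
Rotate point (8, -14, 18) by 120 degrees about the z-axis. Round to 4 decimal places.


x' = 8*cos(120) - -14*sin(120) = 8.1244
y' = 8*sin(120) + -14*cos(120) = 13.9282
z' = 18

(8.1244, 13.9282, 18)


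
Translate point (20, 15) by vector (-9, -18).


Translation: (x+dx, y+dy) = (20+-9, 15+-18) = (11, -3)

(11, -3)


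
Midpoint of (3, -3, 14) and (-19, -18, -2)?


Midpoint = ((3+-19)/2, (-3+-18)/2, (14+-2)/2) = (-8, -10.5, 6)

(-8, -10.5, 6)


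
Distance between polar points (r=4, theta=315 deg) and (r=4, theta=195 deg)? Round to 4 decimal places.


d = sqrt(r1^2 + r2^2 - 2*r1*r2*cos(t2-t1))
d = sqrt(4^2 + 4^2 - 2*4*4*cos(195-315)) = 6.9282

6.9282


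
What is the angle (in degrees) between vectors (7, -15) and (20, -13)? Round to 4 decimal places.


dot = 7*20 + -15*-13 = 335
|u| = 16.5529, |v| = 23.8537
cos(angle) = 0.8484
angle = 31.9592 degrees

31.9592 degrees


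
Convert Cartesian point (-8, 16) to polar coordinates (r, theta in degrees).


r = sqrt((-8)^2 + 16^2) = 17.8885
theta = atan2(16, -8) = 116.5651 degrees

r = 17.8885, theta = 116.5651 degrees


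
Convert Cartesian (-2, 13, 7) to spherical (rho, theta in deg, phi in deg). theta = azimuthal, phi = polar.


rho = sqrt((-2)^2 + 13^2 + 7^2) = 14.8997
theta = atan2(13, -2) = 98.7462 deg
phi = acos(7/14.8997) = 61.9781 deg

rho = 14.8997, theta = 98.7462 deg, phi = 61.9781 deg


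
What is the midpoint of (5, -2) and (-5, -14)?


Midpoint = ((5+-5)/2, (-2+-14)/2) = (0, -8)

(0, -8)


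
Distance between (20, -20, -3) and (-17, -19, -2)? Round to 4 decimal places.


d = sqrt((-17-20)^2 + (-19--20)^2 + (-2--3)^2) = 37.027

37.027


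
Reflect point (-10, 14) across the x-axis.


Reflection across x-axis: (x, y) -> (x, -y)
(-10, 14) -> (-10, -14)

(-10, -14)


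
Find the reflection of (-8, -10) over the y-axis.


Reflection across y-axis: (x, y) -> (-x, y)
(-8, -10) -> (8, -10)

(8, -10)


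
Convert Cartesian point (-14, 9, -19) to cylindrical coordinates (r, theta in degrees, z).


r = sqrt((-14)^2 + 9^2) = 16.6433
theta = atan2(9, -14) = 147.2648 deg
z = -19

r = 16.6433, theta = 147.2648 deg, z = -19


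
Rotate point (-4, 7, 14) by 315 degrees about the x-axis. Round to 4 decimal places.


x' = -4
y' = 7*cos(315) - 14*sin(315) = 14.8492
z' = 7*sin(315) + 14*cos(315) = 4.9497

(-4, 14.8492, 4.9497)


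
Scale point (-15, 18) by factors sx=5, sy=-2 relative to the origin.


Scaling: (x*sx, y*sy) = (-15*5, 18*-2) = (-75, -36)

(-75, -36)


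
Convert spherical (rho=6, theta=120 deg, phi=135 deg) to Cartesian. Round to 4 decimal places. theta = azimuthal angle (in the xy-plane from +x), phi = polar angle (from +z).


x = 6 * sin(135) * cos(120) = -2.1213
y = 6 * sin(135) * sin(120) = 3.6742
z = 6 * cos(135) = -4.2426

(-2.1213, 3.6742, -4.2426)


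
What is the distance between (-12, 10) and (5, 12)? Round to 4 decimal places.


d = sqrt((5--12)^2 + (12-10)^2) = 17.1172

17.1172


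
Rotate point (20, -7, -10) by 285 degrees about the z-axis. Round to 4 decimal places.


x' = 20*cos(285) - -7*sin(285) = -1.5851
y' = 20*sin(285) + -7*cos(285) = -21.1302
z' = -10

(-1.5851, -21.1302, -10)


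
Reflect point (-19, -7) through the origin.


Reflection through origin: (x, y) -> (-x, -y)
(-19, -7) -> (19, 7)

(19, 7)


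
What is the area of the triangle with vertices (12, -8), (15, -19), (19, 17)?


Area = |x1(y2-y3) + x2(y3-y1) + x3(y1-y2)| / 2
= |12*(-19-17) + 15*(17--8) + 19*(-8--19)| / 2
= 76

76


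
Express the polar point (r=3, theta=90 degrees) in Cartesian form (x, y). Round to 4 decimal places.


x = 3 * cos(90) = 0
y = 3 * sin(90) = 3

(0, 3)


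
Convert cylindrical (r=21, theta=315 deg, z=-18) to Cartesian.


x = 21 * cos(315) = 14.8492
y = 21 * sin(315) = -14.8492
z = -18

(14.8492, -14.8492, -18)


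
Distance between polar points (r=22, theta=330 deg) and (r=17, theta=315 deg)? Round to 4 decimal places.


d = sqrt(r1^2 + r2^2 - 2*r1*r2*cos(t2-t1))
d = sqrt(22^2 + 17^2 - 2*22*17*cos(315-330)) = 7.1055

7.1055


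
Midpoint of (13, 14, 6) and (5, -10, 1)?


Midpoint = ((13+5)/2, (14+-10)/2, (6+1)/2) = (9, 2, 3.5)

(9, 2, 3.5)


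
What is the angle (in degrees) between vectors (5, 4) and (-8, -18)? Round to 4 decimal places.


dot = 5*-8 + 4*-18 = -112
|u| = 6.4031, |v| = 19.6977
cos(angle) = -0.888
angle = 152.6223 degrees

152.6223 degrees


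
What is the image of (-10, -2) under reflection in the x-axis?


Reflection across x-axis: (x, y) -> (x, -y)
(-10, -2) -> (-10, 2)

(-10, 2)


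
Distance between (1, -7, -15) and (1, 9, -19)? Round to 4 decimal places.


d = sqrt((1-1)^2 + (9--7)^2 + (-19--15)^2) = 16.4924

16.4924


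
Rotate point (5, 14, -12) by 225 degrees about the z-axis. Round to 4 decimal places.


x' = 5*cos(225) - 14*sin(225) = 6.364
y' = 5*sin(225) + 14*cos(225) = -13.435
z' = -12

(6.364, -13.435, -12)


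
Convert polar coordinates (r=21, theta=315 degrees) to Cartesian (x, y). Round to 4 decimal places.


x = 21 * cos(315) = 14.8492
y = 21 * sin(315) = -14.8492

(14.8492, -14.8492)


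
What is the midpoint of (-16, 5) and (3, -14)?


Midpoint = ((-16+3)/2, (5+-14)/2) = (-6.5, -4.5)

(-6.5, -4.5)


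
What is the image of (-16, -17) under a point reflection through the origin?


Reflection through origin: (x, y) -> (-x, -y)
(-16, -17) -> (16, 17)

(16, 17)


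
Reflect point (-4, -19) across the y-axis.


Reflection across y-axis: (x, y) -> (-x, y)
(-4, -19) -> (4, -19)

(4, -19)


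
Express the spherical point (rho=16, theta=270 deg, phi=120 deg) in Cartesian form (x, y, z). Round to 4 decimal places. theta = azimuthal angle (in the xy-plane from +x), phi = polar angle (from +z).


x = 16 * sin(120) * cos(270) = 0
y = 16 * sin(120) * sin(270) = -13.8564
z = 16 * cos(120) = -8

(0, -13.8564, -8)


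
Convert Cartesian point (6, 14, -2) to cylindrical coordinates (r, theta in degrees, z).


r = sqrt(6^2 + 14^2) = 15.2315
theta = atan2(14, 6) = 66.8014 deg
z = -2

r = 15.2315, theta = 66.8014 deg, z = -2


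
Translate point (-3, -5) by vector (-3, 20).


Translation: (x+dx, y+dy) = (-3+-3, -5+20) = (-6, 15)

(-6, 15)


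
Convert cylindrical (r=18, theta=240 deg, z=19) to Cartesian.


x = 18 * cos(240) = -9
y = 18 * sin(240) = -15.5885
z = 19

(-9, -15.5885, 19)


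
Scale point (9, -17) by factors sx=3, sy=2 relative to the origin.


Scaling: (x*sx, y*sy) = (9*3, -17*2) = (27, -34)

(27, -34)


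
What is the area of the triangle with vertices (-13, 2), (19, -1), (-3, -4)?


Area = |x1(y2-y3) + x2(y3-y1) + x3(y1-y2)| / 2
= |-13*(-1--4) + 19*(-4-2) + -3*(2--1)| / 2
= 81

81


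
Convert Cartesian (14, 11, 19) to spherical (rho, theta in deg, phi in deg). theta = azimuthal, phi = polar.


rho = sqrt(14^2 + 11^2 + 19^2) = 26.0384
theta = atan2(11, 14) = 38.1572 deg
phi = acos(19/26.0384) = 43.1395 deg

rho = 26.0384, theta = 38.1572 deg, phi = 43.1395 deg


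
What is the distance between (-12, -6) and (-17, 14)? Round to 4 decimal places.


d = sqrt((-17--12)^2 + (14--6)^2) = 20.6155

20.6155


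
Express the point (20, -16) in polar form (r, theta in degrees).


r = sqrt(20^2 + (-16)^2) = 25.6125
theta = atan2(-16, 20) = 321.3402 degrees

r = 25.6125, theta = 321.3402 degrees


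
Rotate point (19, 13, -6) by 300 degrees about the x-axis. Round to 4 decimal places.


x' = 19
y' = 13*cos(300) - -6*sin(300) = 1.3038
z' = 13*sin(300) + -6*cos(300) = -14.2583

(19, 1.3038, -14.2583)


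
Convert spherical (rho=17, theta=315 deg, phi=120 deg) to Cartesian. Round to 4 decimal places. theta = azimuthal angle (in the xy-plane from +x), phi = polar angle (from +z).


x = 17 * sin(120) * cos(315) = 10.4103
y = 17 * sin(120) * sin(315) = -10.4103
z = 17 * cos(120) = -8.5

(10.4103, -10.4103, -8.5)


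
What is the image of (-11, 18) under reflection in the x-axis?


Reflection across x-axis: (x, y) -> (x, -y)
(-11, 18) -> (-11, -18)

(-11, -18)


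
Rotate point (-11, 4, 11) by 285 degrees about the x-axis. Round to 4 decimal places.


x' = -11
y' = 4*cos(285) - 11*sin(285) = 11.6605
z' = 4*sin(285) + 11*cos(285) = -1.0167

(-11, 11.6605, -1.0167)


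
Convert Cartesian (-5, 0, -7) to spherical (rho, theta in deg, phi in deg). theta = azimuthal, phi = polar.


rho = sqrt((-5)^2 + 0^2 + (-7)^2) = 8.6023
theta = atan2(0, -5) = 180 deg
phi = acos(-7/8.6023) = 144.4623 deg

rho = 8.6023, theta = 180 deg, phi = 144.4623 deg


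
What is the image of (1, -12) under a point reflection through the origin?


Reflection through origin: (x, y) -> (-x, -y)
(1, -12) -> (-1, 12)

(-1, 12)


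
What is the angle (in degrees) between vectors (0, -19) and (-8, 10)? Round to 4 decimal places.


dot = 0*-8 + -19*10 = -190
|u| = 19, |v| = 12.8062
cos(angle) = -0.7809
angle = 141.3402 degrees

141.3402 degrees


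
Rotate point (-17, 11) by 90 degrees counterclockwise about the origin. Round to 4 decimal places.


x' = -17*cos(90) - 11*sin(90) = -11
y' = -17*sin(90) + 11*cos(90) = -17

(-11, -17)


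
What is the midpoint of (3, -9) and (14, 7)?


Midpoint = ((3+14)/2, (-9+7)/2) = (8.5, -1)

(8.5, -1)


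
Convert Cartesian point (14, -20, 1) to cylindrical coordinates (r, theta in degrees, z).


r = sqrt(14^2 + (-20)^2) = 24.4131
theta = atan2(-20, 14) = 304.992 deg
z = 1

r = 24.4131, theta = 304.992 deg, z = 1


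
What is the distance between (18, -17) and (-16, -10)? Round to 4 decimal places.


d = sqrt((-16-18)^2 + (-10--17)^2) = 34.7131

34.7131


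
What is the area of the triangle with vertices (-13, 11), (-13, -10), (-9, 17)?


Area = |x1(y2-y3) + x2(y3-y1) + x3(y1-y2)| / 2
= |-13*(-10-17) + -13*(17-11) + -9*(11--10)| / 2
= 42

42


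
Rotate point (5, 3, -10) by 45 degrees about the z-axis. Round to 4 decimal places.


x' = 5*cos(45) - 3*sin(45) = 1.4142
y' = 5*sin(45) + 3*cos(45) = 5.6569
z' = -10

(1.4142, 5.6569, -10)


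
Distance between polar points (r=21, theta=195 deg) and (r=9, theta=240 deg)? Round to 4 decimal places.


d = sqrt(r1^2 + r2^2 - 2*r1*r2*cos(t2-t1))
d = sqrt(21^2 + 9^2 - 2*21*9*cos(240-195)) = 15.9598

15.9598


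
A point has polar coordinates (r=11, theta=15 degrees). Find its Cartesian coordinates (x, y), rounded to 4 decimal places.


x = 11 * cos(15) = 10.6252
y = 11 * sin(15) = 2.847

(10.6252, 2.847)


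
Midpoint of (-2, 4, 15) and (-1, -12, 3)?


Midpoint = ((-2+-1)/2, (4+-12)/2, (15+3)/2) = (-1.5, -4, 9)

(-1.5, -4, 9)


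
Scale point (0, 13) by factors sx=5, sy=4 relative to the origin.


Scaling: (x*sx, y*sy) = (0*5, 13*4) = (0, 52)

(0, 52)


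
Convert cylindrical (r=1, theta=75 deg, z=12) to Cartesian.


x = 1 * cos(75) = 0.2588
y = 1 * sin(75) = 0.9659
z = 12

(0.2588, 0.9659, 12)


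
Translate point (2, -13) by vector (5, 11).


Translation: (x+dx, y+dy) = (2+5, -13+11) = (7, -2)

(7, -2)


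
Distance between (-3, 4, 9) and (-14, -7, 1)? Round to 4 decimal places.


d = sqrt((-14--3)^2 + (-7-4)^2 + (1-9)^2) = 17.4929

17.4929


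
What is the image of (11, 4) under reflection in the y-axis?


Reflection across y-axis: (x, y) -> (-x, y)
(11, 4) -> (-11, 4)

(-11, 4)


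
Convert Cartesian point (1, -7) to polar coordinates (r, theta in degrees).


r = sqrt(1^2 + (-7)^2) = 7.0711
theta = atan2(-7, 1) = 278.1301 degrees

r = 7.0711, theta = 278.1301 degrees


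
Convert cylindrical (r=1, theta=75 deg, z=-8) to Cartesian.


x = 1 * cos(75) = 0.2588
y = 1 * sin(75) = 0.9659
z = -8

(0.2588, 0.9659, -8)


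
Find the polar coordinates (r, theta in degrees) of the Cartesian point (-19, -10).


r = sqrt((-19)^2 + (-10)^2) = 21.4709
theta = atan2(-10, -19) = 207.7585 degrees

r = 21.4709, theta = 207.7585 degrees


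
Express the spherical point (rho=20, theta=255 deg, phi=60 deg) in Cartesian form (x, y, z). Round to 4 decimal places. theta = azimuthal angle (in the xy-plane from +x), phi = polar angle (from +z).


x = 20 * sin(60) * cos(255) = -4.4829
y = 20 * sin(60) * sin(255) = -16.7303
z = 20 * cos(60) = 10

(-4.4829, -16.7303, 10)


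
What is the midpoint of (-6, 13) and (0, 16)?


Midpoint = ((-6+0)/2, (13+16)/2) = (-3, 14.5)

(-3, 14.5)


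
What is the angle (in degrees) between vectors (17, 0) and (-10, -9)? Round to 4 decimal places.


dot = 17*-10 + 0*-9 = -170
|u| = 17, |v| = 13.4536
cos(angle) = -0.7433
angle = 138.0128 degrees

138.0128 degrees


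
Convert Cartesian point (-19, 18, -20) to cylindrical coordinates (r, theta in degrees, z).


r = sqrt((-19)^2 + 18^2) = 26.1725
theta = atan2(18, -19) = 136.5482 deg
z = -20

r = 26.1725, theta = 136.5482 deg, z = -20


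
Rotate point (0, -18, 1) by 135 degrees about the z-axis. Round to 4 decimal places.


x' = 0*cos(135) - -18*sin(135) = 12.7279
y' = 0*sin(135) + -18*cos(135) = 12.7279
z' = 1

(12.7279, 12.7279, 1)


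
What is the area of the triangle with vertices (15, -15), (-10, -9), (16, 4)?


Area = |x1(y2-y3) + x2(y3-y1) + x3(y1-y2)| / 2
= |15*(-9-4) + -10*(4--15) + 16*(-15--9)| / 2
= 240.5

240.5


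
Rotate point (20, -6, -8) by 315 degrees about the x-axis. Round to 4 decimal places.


x' = 20
y' = -6*cos(315) - -8*sin(315) = -9.8995
z' = -6*sin(315) + -8*cos(315) = -1.4142

(20, -9.8995, -1.4142)


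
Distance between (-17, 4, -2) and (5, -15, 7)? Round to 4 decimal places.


d = sqrt((5--17)^2 + (-15-4)^2 + (7--2)^2) = 30.4302

30.4302


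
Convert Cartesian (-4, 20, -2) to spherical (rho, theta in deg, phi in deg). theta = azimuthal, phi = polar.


rho = sqrt((-4)^2 + 20^2 + (-2)^2) = 20.4939
theta = atan2(20, -4) = 101.3099 deg
phi = acos(-2/20.4939) = 95.6004 deg

rho = 20.4939, theta = 101.3099 deg, phi = 95.6004 deg


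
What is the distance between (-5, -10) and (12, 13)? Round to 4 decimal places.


d = sqrt((12--5)^2 + (13--10)^2) = 28.6007

28.6007


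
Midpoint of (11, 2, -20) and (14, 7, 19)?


Midpoint = ((11+14)/2, (2+7)/2, (-20+19)/2) = (12.5, 4.5, -0.5)

(12.5, 4.5, -0.5)


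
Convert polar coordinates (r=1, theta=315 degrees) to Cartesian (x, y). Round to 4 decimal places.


x = 1 * cos(315) = 0.7071
y = 1 * sin(315) = -0.7071

(0.7071, -0.7071)


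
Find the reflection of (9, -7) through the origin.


Reflection through origin: (x, y) -> (-x, -y)
(9, -7) -> (-9, 7)

(-9, 7)


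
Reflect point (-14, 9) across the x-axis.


Reflection across x-axis: (x, y) -> (x, -y)
(-14, 9) -> (-14, -9)

(-14, -9)


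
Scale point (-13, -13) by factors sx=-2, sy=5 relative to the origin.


Scaling: (x*sx, y*sy) = (-13*-2, -13*5) = (26, -65)

(26, -65)


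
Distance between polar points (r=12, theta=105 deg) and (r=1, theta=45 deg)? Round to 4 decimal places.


d = sqrt(r1^2 + r2^2 - 2*r1*r2*cos(t2-t1))
d = sqrt(12^2 + 1^2 - 2*12*1*cos(45-105)) = 11.5326

11.5326


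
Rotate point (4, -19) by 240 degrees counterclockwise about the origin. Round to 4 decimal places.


x' = 4*cos(240) - -19*sin(240) = -18.4545
y' = 4*sin(240) + -19*cos(240) = 6.0359

(-18.4545, 6.0359)


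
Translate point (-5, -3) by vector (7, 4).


Translation: (x+dx, y+dy) = (-5+7, -3+4) = (2, 1)

(2, 1)


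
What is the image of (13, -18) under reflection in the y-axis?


Reflection across y-axis: (x, y) -> (-x, y)
(13, -18) -> (-13, -18)

(-13, -18)


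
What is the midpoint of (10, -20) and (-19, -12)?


Midpoint = ((10+-19)/2, (-20+-12)/2) = (-4.5, -16)

(-4.5, -16)


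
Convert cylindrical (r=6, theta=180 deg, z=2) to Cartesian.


x = 6 * cos(180) = -6
y = 6 * sin(180) = 0
z = 2

(-6, 0, 2)


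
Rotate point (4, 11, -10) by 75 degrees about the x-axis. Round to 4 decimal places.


x' = 4
y' = 11*cos(75) - -10*sin(75) = 12.5063
z' = 11*sin(75) + -10*cos(75) = 8.037

(4, 12.5063, 8.037)


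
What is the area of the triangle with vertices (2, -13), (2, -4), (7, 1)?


Area = |x1(y2-y3) + x2(y3-y1) + x3(y1-y2)| / 2
= |2*(-4-1) + 2*(1--13) + 7*(-13--4)| / 2
= 22.5

22.5


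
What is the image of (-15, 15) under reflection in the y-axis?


Reflection across y-axis: (x, y) -> (-x, y)
(-15, 15) -> (15, 15)

(15, 15)


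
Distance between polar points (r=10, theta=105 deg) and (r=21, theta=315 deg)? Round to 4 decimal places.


d = sqrt(r1^2 + r2^2 - 2*r1*r2*cos(t2-t1))
d = sqrt(10^2 + 21^2 - 2*10*21*cos(315-105)) = 30.0787

30.0787


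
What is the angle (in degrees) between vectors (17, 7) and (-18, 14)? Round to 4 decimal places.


dot = 17*-18 + 7*14 = -208
|u| = 18.3848, |v| = 22.8035
cos(angle) = -0.4961
angle = 119.7449 degrees

119.7449 degrees


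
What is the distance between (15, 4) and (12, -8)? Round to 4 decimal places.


d = sqrt((12-15)^2 + (-8-4)^2) = 12.3693

12.3693


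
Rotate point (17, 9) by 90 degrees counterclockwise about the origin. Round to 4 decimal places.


x' = 17*cos(90) - 9*sin(90) = -9
y' = 17*sin(90) + 9*cos(90) = 17

(-9, 17)


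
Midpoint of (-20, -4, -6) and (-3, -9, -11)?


Midpoint = ((-20+-3)/2, (-4+-9)/2, (-6+-11)/2) = (-11.5, -6.5, -8.5)

(-11.5, -6.5, -8.5)


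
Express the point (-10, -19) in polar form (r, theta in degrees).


r = sqrt((-10)^2 + (-19)^2) = 21.4709
theta = atan2(-19, -10) = 242.2415 degrees

r = 21.4709, theta = 242.2415 degrees


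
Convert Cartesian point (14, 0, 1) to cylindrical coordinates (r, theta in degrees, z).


r = sqrt(14^2 + 0^2) = 14
theta = atan2(0, 14) = 0 deg
z = 1

r = 14, theta = 0 deg, z = 1


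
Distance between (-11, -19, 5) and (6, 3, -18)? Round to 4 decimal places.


d = sqrt((6--11)^2 + (3--19)^2 + (-18-5)^2) = 36.0832

36.0832


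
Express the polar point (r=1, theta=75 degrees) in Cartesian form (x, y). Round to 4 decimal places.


x = 1 * cos(75) = 0.2588
y = 1 * sin(75) = 0.9659

(0.2588, 0.9659)


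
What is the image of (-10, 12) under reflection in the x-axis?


Reflection across x-axis: (x, y) -> (x, -y)
(-10, 12) -> (-10, -12)

(-10, -12)


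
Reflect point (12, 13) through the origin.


Reflection through origin: (x, y) -> (-x, -y)
(12, 13) -> (-12, -13)

(-12, -13)


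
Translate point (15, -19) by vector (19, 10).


Translation: (x+dx, y+dy) = (15+19, -19+10) = (34, -9)

(34, -9)


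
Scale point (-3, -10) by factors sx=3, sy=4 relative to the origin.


Scaling: (x*sx, y*sy) = (-3*3, -10*4) = (-9, -40)

(-9, -40)


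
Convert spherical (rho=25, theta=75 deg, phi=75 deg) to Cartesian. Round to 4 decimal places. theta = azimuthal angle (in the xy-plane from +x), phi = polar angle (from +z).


x = 25 * sin(75) * cos(75) = 6.25
y = 25 * sin(75) * sin(75) = 23.3253
z = 25 * cos(75) = 6.4705

(6.25, 23.3253, 6.4705)


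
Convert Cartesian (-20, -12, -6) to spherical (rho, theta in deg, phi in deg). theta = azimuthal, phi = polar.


rho = sqrt((-20)^2 + (-12)^2 + (-6)^2) = 24.0832
theta = atan2(-12, -20) = 210.9638 deg
phi = acos(-6/24.0832) = 104.4264 deg

rho = 24.0832, theta = 210.9638 deg, phi = 104.4264 deg


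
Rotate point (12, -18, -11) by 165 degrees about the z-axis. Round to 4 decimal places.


x' = 12*cos(165) - -18*sin(165) = -6.9324
y' = 12*sin(165) + -18*cos(165) = 20.4925
z' = -11

(-6.9324, 20.4925, -11)


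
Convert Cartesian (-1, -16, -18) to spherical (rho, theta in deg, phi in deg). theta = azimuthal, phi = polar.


rho = sqrt((-1)^2 + (-16)^2 + (-18)^2) = 24.1039
theta = atan2(-16, -1) = 266.4237 deg
phi = acos(-18/24.1039) = 138.311 deg

rho = 24.1039, theta = 266.4237 deg, phi = 138.311 deg


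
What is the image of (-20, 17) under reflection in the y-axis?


Reflection across y-axis: (x, y) -> (-x, y)
(-20, 17) -> (20, 17)

(20, 17)


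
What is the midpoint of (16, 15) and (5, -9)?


Midpoint = ((16+5)/2, (15+-9)/2) = (10.5, 3)

(10.5, 3)


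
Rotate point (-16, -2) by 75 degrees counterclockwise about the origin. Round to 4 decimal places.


x' = -16*cos(75) - -2*sin(75) = -2.2093
y' = -16*sin(75) + -2*cos(75) = -15.9725

(-2.2093, -15.9725)


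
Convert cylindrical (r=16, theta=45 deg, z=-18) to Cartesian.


x = 16 * cos(45) = 11.3137
y = 16 * sin(45) = 11.3137
z = -18

(11.3137, 11.3137, -18)


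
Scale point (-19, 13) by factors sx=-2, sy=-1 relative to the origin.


Scaling: (x*sx, y*sy) = (-19*-2, 13*-1) = (38, -13)

(38, -13)


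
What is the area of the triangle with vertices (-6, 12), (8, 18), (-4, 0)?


Area = |x1(y2-y3) + x2(y3-y1) + x3(y1-y2)| / 2
= |-6*(18-0) + 8*(0-12) + -4*(12-18)| / 2
= 90

90


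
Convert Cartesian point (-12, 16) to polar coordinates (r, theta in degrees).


r = sqrt((-12)^2 + 16^2) = 20
theta = atan2(16, -12) = 126.8699 degrees

r = 20, theta = 126.8699 degrees


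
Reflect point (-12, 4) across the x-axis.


Reflection across x-axis: (x, y) -> (x, -y)
(-12, 4) -> (-12, -4)

(-12, -4)


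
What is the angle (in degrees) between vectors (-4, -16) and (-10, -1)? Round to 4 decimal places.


dot = -4*-10 + -16*-1 = 56
|u| = 16.4924, |v| = 10.0499
cos(angle) = 0.3379
angle = 70.2532 degrees

70.2532 degrees


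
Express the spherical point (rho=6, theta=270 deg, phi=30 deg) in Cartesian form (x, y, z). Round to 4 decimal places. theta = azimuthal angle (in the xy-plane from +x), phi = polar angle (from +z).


x = 6 * sin(30) * cos(270) = 0
y = 6 * sin(30) * sin(270) = -3
z = 6 * cos(30) = 5.1962

(0, -3, 5.1962)


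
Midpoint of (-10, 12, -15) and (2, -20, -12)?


Midpoint = ((-10+2)/2, (12+-20)/2, (-15+-12)/2) = (-4, -4, -13.5)

(-4, -4, -13.5)


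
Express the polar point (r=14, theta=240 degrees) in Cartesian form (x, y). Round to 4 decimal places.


x = 14 * cos(240) = -7
y = 14 * sin(240) = -12.1244

(-7, -12.1244)


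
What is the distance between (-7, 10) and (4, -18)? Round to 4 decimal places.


d = sqrt((4--7)^2 + (-18-10)^2) = 30.0832

30.0832


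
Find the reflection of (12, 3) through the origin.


Reflection through origin: (x, y) -> (-x, -y)
(12, 3) -> (-12, -3)

(-12, -3)


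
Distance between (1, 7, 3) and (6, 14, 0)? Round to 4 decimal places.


d = sqrt((6-1)^2 + (14-7)^2 + (0-3)^2) = 9.1104

9.1104


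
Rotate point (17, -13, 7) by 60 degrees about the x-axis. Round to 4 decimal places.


x' = 17
y' = -13*cos(60) - 7*sin(60) = -12.5622
z' = -13*sin(60) + 7*cos(60) = -7.7583

(17, -12.5622, -7.7583)


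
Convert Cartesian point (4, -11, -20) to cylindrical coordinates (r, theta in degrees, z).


r = sqrt(4^2 + (-11)^2) = 11.7047
theta = atan2(-11, 4) = 289.9831 deg
z = -20

r = 11.7047, theta = 289.9831 deg, z = -20


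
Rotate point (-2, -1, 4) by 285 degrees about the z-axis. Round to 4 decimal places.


x' = -2*cos(285) - -1*sin(285) = -1.4836
y' = -2*sin(285) + -1*cos(285) = 1.673
z' = 4

(-1.4836, 1.673, 4)


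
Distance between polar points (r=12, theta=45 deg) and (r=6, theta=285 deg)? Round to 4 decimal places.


d = sqrt(r1^2 + r2^2 - 2*r1*r2*cos(t2-t1))
d = sqrt(12^2 + 6^2 - 2*12*6*cos(285-45)) = 15.8745

15.8745


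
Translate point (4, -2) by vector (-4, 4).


Translation: (x+dx, y+dy) = (4+-4, -2+4) = (0, 2)

(0, 2)


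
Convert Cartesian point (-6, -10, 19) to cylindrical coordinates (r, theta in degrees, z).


r = sqrt((-6)^2 + (-10)^2) = 11.6619
theta = atan2(-10, -6) = 239.0362 deg
z = 19

r = 11.6619, theta = 239.0362 deg, z = 19


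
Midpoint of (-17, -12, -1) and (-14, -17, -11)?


Midpoint = ((-17+-14)/2, (-12+-17)/2, (-1+-11)/2) = (-15.5, -14.5, -6)

(-15.5, -14.5, -6)


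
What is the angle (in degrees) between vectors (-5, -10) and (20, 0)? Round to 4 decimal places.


dot = -5*20 + -10*0 = -100
|u| = 11.1803, |v| = 20
cos(angle) = -0.4472
angle = 116.5651 degrees

116.5651 degrees


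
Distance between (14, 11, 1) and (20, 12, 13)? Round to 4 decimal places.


d = sqrt((20-14)^2 + (12-11)^2 + (13-1)^2) = 13.4536

13.4536


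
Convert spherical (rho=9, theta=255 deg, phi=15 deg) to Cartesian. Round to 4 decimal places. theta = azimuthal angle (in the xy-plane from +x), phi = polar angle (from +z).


x = 9 * sin(15) * cos(255) = -0.6029
y = 9 * sin(15) * sin(255) = -2.25
z = 9 * cos(15) = 8.6933

(-0.6029, -2.25, 8.6933)


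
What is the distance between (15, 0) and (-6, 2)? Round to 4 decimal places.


d = sqrt((-6-15)^2 + (2-0)^2) = 21.095

21.095


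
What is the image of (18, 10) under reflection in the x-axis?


Reflection across x-axis: (x, y) -> (x, -y)
(18, 10) -> (18, -10)

(18, -10)


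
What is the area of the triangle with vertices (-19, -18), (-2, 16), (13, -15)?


Area = |x1(y2-y3) + x2(y3-y1) + x3(y1-y2)| / 2
= |-19*(16--15) + -2*(-15--18) + 13*(-18-16)| / 2
= 518.5

518.5


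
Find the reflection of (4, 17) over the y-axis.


Reflection across y-axis: (x, y) -> (-x, y)
(4, 17) -> (-4, 17)

(-4, 17)


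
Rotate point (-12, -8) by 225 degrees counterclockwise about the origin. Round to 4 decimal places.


x' = -12*cos(225) - -8*sin(225) = 2.8284
y' = -12*sin(225) + -8*cos(225) = 14.1421

(2.8284, 14.1421)


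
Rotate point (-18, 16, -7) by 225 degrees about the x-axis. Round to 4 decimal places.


x' = -18
y' = 16*cos(225) - -7*sin(225) = -16.2635
z' = 16*sin(225) + -7*cos(225) = -6.364

(-18, -16.2635, -6.364)


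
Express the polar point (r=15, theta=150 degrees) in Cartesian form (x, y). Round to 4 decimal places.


x = 15 * cos(150) = -12.9904
y = 15 * sin(150) = 7.5

(-12.9904, 7.5)


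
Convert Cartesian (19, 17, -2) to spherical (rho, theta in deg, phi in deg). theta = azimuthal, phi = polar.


rho = sqrt(19^2 + 17^2 + (-2)^2) = 25.5734
theta = atan2(17, 19) = 41.8202 deg
phi = acos(-2/25.5734) = 94.4855 deg

rho = 25.5734, theta = 41.8202 deg, phi = 94.4855 deg
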